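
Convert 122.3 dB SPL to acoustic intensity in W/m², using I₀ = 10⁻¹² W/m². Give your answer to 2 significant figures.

1.7 W/m²

I = I₀·10^(L/10) = 10⁻¹² × 10^(122.3/10) = 10^(0.230).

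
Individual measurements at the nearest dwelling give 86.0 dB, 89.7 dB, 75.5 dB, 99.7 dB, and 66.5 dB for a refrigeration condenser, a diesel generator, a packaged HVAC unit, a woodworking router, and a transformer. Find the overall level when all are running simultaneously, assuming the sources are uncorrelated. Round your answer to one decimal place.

Incoherent sources combine by intensity addition: L_total = 10·log₁₀(Σ 10^(L_i/10)).
Σ 10^(L/10) = 10^(86.0/10) + 10^(89.7/10) + 10^(75.5/10) + 10^(99.7/10) + 10^(66.5/10) = 1.070e+10.
L_total = 10·log₁₀(1.070e+10) = 100.30 dB.

100.3 dB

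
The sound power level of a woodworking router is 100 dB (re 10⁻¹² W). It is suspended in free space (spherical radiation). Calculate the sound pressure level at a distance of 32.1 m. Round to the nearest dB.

59 dB

L_p = L_w − 10·log₁₀(4π·r²) with r = 32.1 m.
4π·r² = 1.295e+04 m², 10·log₁₀ of that is 41.122 dB.
L_p = 100 − 41.122 = 58.88 dB.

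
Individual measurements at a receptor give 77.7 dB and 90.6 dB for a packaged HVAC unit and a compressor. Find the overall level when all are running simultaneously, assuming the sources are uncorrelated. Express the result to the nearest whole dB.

91 dB

Incoherent sources combine by intensity addition: L_total = 10·log₁₀(Σ 10^(L_i/10)).
Σ 10^(L/10) = 10^(77.7/10) + 10^(90.6/10) = 1.207e+09.
L_total = 10·log₁₀(1.207e+09) = 90.82 dB.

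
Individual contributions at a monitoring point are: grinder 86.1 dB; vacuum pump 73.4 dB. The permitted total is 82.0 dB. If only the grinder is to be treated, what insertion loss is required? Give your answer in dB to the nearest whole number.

5 dB

The untreated sources together contribute 10^(73.4/10) = 2.188e+07, i.e. 73.40 dB.
To meet 82.0 dB overall, the treated grinder may contribute at most 10^(82.0/10) − 2.188e+07 = 1.366e+08, i.e. 81.35 dB.
Required insertion loss = 86.1 − 81.35 = 4.75 dB.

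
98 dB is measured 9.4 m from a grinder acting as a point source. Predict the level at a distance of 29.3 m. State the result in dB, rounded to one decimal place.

For a point source, L₂ = L₁ − 20·log₁₀(r₂/r₁).
L₂ = 98 − 20·log₁₀(29.3/9.4) = 98 − 9.875 = 88.13 dB.

88.1 dB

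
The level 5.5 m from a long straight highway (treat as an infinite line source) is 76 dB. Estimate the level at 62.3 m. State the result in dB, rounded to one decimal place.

Line-source attenuation: ΔL = 10·log₁₀(r₂/r₁) = 10·log₁₀(62.3/5.5) = 10.541 dB.
L₂ = 76 − 10·log₁₀(62.3/5.5) = 76 − 10.541 = 65.46 dB.

65.5 dB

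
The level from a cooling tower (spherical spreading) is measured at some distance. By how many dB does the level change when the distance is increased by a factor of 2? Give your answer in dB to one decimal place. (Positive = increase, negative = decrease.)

With spherical spreading the level changes by −20·log₁₀(r₂/r₁).
ΔL = −20·log₁₀(2) = -6.02 dB.

-6.0 dB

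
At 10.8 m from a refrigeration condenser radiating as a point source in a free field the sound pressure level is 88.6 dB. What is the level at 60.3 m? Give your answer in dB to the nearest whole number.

For a point source, L₂ = L₁ − 20·log₁₀(r₂/r₁).
L₂ = 88.6 − 20·log₁₀(60.3/10.8) = 88.6 − 14.938 = 73.66 dB.

74 dB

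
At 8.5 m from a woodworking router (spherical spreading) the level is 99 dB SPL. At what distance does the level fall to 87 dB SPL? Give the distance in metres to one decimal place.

For a point source L₁ − L₂ = 20·log₁₀(r₂/r₁), so r₂ = r₁·10^((L₁−L₂)/20).
r₂ = 8.5·10^((99−87)/20) = 8.5·10^(12.0/20) = 33.84 m.

33.8 m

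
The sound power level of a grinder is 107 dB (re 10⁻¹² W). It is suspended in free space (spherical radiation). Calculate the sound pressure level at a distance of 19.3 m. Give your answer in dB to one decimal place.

70.3 dB

Free-field spherical radiation: L_p = L_w − 10·log₁₀(4π·r²), r = 19.3 m.
4π·r² = 4681 m², 10·log₁₀ of that is 36.703 dB.
L_p = 107 − 36.703 = 70.30 dB.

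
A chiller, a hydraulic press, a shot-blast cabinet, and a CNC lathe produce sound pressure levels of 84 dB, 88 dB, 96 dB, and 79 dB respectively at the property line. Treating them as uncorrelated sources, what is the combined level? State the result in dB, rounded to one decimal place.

Incoherent sources combine by intensity addition: L_total = 10·log₁₀(Σ 10^(L_i/10)).
Σ 10^(L/10) = 10^(84/10) + 10^(88/10) + 10^(96/10) + 10^(79/10) = 4.943e+09.
L_total = 10·log₁₀(4.943e+09) = 96.94 dB.

96.9 dB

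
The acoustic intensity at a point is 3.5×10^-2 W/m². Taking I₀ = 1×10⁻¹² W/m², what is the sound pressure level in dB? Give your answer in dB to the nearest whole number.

L = 10·log₁₀(I/I₀) = 10·log₁₀(3.5×10^-2/10⁻¹²) = 10·log₁₀(3.5×10^10).
L = 10·(0.5441 + 10) = 105.44 dB.

105 dB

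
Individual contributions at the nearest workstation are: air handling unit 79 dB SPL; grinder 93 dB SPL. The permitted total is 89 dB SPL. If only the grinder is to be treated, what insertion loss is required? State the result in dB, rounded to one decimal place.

The untreated sources together contribute 10^(79/10) = 7.943e+07, i.e. 79.00 dB SPL.
To meet 89 dB SPL overall, the treated grinder may contribute at most 10^(89/10) − 7.943e+07 = 7.149e+08, i.e. 88.54 dB SPL.
Required insertion loss = 93 − 88.54 = 4.46 dB.

4.5 dB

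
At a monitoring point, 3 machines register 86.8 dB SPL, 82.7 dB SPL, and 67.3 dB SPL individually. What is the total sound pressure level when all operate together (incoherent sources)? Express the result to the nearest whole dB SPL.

88 dB SPL

For uncorrelated sources the intensities add, so convert each level to linear form, sum, and take 10·log₁₀ of the total.
Σ 10^(L/10) = 10^(86.8/10) + 10^(82.7/10) + 10^(67.3/10) = 6.702e+08.
L_total = 10·log₁₀(6.702e+08) = 88.26 dB SPL.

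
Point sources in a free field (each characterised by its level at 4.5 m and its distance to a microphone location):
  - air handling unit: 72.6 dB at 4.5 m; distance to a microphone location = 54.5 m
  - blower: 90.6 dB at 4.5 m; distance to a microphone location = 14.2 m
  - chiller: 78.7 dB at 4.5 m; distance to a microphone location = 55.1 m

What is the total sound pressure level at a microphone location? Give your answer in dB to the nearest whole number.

81 dB

Propagate each source to the receiver with L = L_ref − 20·log₁₀(r/r_ref), then add intensities.
air handling unit: 72.6 − 20·log₁₀(54.5/4.5) = 72.6 − 21.66 = 50.94 dB.
blower: 90.6 − 20·log₁₀(14.2/4.5) = 90.6 − 9.98 = 80.62 dB.
chiller: 78.7 − 20·log₁₀(55.1/4.5) = 78.7 − 21.76 = 56.94 dB.
Σ 10^(L/10) = 1.159e+08 → L_total = 10·log₁₀(1.159e+08) = 80.64 dB.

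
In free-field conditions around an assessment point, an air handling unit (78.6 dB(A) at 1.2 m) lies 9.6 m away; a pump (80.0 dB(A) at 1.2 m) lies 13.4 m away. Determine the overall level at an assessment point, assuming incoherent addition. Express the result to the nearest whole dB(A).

Propagate each source to the receiver with L = L_ref − 20·log₁₀(r/r_ref), then add intensities.
air handling unit: 78.6 − 20·log₁₀(9.6/1.2) = 78.6 − 18.06 = 60.54 dB(A).
pump: 80.0 − 20·log₁₀(13.4/1.2) = 80.0 − 20.96 = 59.04 dB(A).
Σ 10^(L/10) = 1.934e+06 → L_total = 10·log₁₀(1.934e+06) = 62.86 dB(A).

63 dB(A)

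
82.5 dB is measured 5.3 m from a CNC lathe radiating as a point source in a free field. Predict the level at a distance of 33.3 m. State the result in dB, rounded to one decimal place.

66.5 dB

For a point source, L₂ = L₁ − 20·log₁₀(r₂/r₁).
L₂ = 82.5 − 20·log₁₀(33.3/5.3) = 82.5 − 15.963 = 66.54 dB.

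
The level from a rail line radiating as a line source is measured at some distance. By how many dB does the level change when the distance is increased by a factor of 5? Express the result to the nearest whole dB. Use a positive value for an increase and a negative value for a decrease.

A line source loses 3 dB per doubling of distance; generally ΔL = −10·log₁₀(r₂/r₁).
ΔL = −10·log₁₀(5) = -6.99 dB.

-7 dB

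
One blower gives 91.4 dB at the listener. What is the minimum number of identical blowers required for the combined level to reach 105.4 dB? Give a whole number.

The shortfall is 105.4 − 91.4 = 14.0 dB, and N units add 10·log₁₀ N, so need 10·log₁₀ N ≥ 14.0.
N ≥ 10^(14.0/10) = 25.119, so N = 26.

26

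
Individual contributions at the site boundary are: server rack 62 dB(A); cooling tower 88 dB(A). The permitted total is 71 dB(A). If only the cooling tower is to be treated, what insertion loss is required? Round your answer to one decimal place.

Fixed contribution from the other source: Σ 10^(L/10) = 10^(62/10) = 1.585e+06 (62.00 dB(A)).
To meet 71 dB(A) overall, the treated cooling tower may contribute at most 10^(71/10) − 1.585e+06 = 1.100e+07, i.e. 70.42 dB(A).
So the cooling tower must be reduced from 88 to 70.42 dB(A): IL = 17.58 dB.

17.6 dB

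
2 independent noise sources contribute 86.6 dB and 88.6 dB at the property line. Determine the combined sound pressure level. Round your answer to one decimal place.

For uncorrelated sources the intensities add, so convert each level to linear form, sum, and take 10·log₁₀ of the total.
Σ 10^(L/10) = 10^(86.6/10) + 10^(88.6/10) = 1.182e+09.
L_total = 10·log₁₀(1.182e+09) = 90.72 dB.

90.7 dB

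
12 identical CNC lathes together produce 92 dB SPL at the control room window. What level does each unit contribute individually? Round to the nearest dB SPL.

12 equal contributions raise the level by 10·log₁₀ 12 = 10.792 dB, so each unit alone gives 92 − 10.792.

81 dB SPL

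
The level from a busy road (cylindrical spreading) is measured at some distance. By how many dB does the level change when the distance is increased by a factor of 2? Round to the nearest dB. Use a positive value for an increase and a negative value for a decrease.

-3 dB

With cylindrical spreading the level changes by −10·log₁₀(r₂/r₁).
ΔL = −10·log₁₀(2) = -3.01 dB.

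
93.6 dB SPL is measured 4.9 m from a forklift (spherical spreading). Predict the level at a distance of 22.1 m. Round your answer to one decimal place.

80.5 dB SPL

Spherical spreading from a point source gives a 20·log₁₀(r₂/r₁) drop.
L₂ = 93.6 − 20·log₁₀(22.1/4.9) = 93.6 − 13.084 = 80.52 dB SPL.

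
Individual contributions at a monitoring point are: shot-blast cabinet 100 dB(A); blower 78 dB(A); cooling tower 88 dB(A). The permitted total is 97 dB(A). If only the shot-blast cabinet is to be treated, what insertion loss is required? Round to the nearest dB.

Everything except the shot-blast cabinet sums to 10^(78/10) + 10^(88/10) = 6.941e+08 in linear terms, 88.41 dB(A).
To meet 97 dB(A) overall, the treated shot-blast cabinet may contribute at most 10^(97/10) − 6.941e+08 = 4.318e+09, i.e. 96.35 dB(A).
Required insertion loss = 100 − 96.35 = 3.65 dB.

4 dB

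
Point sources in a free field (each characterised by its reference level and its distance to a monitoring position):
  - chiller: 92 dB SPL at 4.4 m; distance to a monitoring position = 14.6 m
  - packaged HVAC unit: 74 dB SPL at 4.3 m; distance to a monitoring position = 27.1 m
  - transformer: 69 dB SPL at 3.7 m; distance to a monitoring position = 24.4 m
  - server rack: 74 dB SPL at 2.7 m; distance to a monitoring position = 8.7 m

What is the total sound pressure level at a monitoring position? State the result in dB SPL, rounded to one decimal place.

Propagate each source to the receiver with L = L_ref − 20·log₁₀(r/r_ref), then add intensities.
chiller: 92 − 20·log₁₀(14.6/4.4) = 92 − 10.42 = 81.58 dB SPL.
packaged HVAC unit: 74 − 20·log₁₀(27.1/4.3) = 74 − 15.99 = 58.01 dB SPL.
transformer: 69 − 20·log₁₀(24.4/3.7) = 69 − 16.38 = 52.62 dB SPL.
server rack: 74 − 20·log₁₀(8.7/2.7) = 74 − 10.16 = 63.84 dB SPL.
Σ 10^(L/10) = 1.472e+08 → L_total = 10·log₁₀(1.472e+08) = 81.68 dB SPL.

81.7 dB SPL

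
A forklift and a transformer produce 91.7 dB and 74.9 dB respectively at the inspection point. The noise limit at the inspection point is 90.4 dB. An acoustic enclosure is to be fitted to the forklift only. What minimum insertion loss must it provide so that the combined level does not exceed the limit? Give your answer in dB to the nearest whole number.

1 dB

Fixed contribution from the other source: Σ 10^(L/10) = 10^(74.9/10) = 3.090e+07 (74.90 dB).
The limit corresponds to 10^(90.4/10) = 1.096e+09; subtracting the fixed part leaves 1.066e+09 for the forklift, i.e. 90.28 dB.
Required insertion loss = 91.7 − 90.28 = 1.42 dB.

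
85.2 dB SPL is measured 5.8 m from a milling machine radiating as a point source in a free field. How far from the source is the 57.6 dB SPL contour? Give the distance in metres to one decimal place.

For a point source L₁ − L₂ = 20·log₁₀(r₂/r₁), so r₂ = r₁·10^((L₁−L₂)/20).
r₂ = 5.8·10^((85.2−57.6)/20) = 5.8·10^(27.6/20) = 139.13 m.

139.1 m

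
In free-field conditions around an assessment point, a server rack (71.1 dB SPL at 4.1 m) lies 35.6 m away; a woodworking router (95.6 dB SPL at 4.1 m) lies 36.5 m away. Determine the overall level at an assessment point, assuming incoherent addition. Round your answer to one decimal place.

First find each source's level at the receiver (point-source: −20·log₁₀(r/r_ref)), then combine on an intensity basis.
server rack: 71.1 − 20·log₁₀(35.6/4.1) = 71.1 − 18.77 = 52.33 dB SPL.
woodworking router: 95.6 − 20·log₁₀(36.5/4.1) = 95.6 − 18.99 = 76.61 dB SPL.
Σ 10^(L/10) = 4.598e+07 → L_total = 10·log₁₀(4.598e+07) = 76.63 dB SPL.

76.6 dB SPL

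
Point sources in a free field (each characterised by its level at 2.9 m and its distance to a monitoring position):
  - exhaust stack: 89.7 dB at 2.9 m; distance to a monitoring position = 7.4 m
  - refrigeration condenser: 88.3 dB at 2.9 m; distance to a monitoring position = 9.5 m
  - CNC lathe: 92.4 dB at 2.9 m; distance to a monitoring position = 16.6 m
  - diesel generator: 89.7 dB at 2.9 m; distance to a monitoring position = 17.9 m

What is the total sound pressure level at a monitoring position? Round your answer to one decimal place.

84.5 dB

First find each source's level at the receiver (point-source: −20·log₁₀(r/r_ref)), then combine on an intensity basis.
exhaust stack: 89.7 − 20·log₁₀(7.4/2.9) = 89.7 − 8.14 = 81.56 dB.
refrigeration condenser: 88.3 − 20·log₁₀(9.5/2.9) = 88.3 − 10.31 = 77.99 dB.
CNC lathe: 92.4 − 20·log₁₀(16.6/2.9) = 92.4 − 15.15 = 77.25 dB.
diesel generator: 89.7 − 20·log₁₀(17.9/2.9) = 89.7 − 15.81 = 73.89 dB.
Σ 10^(L/10) = 2.839e+08 → L_total = 10·log₁₀(2.839e+08) = 84.53 dB.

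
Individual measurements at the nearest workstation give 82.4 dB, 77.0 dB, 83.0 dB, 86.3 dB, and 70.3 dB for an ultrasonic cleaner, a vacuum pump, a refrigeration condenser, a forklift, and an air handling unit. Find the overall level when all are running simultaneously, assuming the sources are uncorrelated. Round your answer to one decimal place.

Incoherent sources combine by intensity addition: L_total = 10·log₁₀(Σ 10^(L_i/10)).
Σ 10^(L/10) = 10^(82.4/10) + 10^(77.0/10) + 10^(83.0/10) + 10^(86.3/10) + 10^(70.3/10) = 8.607e+08.
L_total = 10·log₁₀(8.607e+08) = 89.35 dB.

89.3 dB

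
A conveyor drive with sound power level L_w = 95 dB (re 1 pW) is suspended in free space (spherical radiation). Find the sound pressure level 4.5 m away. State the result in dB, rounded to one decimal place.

The power spreads over a sphere of area 4π·r², so L_p = L_w − 10·log₁₀(4π·r²).
4π·r² = 254.5 m², 10·log₁₀ of that is 24.056 dB.
L_p = 95 − 24.056 = 70.94 dB.

70.9 dB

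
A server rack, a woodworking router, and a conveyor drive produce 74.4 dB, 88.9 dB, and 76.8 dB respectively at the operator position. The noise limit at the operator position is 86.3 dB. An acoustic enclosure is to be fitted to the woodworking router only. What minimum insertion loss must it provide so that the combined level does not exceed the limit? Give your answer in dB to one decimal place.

3.4 dB

The untreated sources together contribute 10^(74.4/10) + 10^(76.8/10) = 7.541e+07, i.e. 78.77 dB.
The limit corresponds to 10^(86.3/10) = 4.266e+08; subtracting the fixed part leaves 3.512e+08 for the woodworking router, i.e. 85.46 dB.
So the woodworking router must be reduced from 88.9 to 85.46 dB: IL = 3.44 dB.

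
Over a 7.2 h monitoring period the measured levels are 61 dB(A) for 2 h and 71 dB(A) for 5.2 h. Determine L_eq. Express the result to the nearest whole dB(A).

The energy average is taken in the linear domain: L_eq = 10·log₁₀[(Σ tᵢ·10^(Lᵢ/10))/T], T = 7.2 h.
Σ tᵢ·10^(Lᵢ/10) = 2·10^(61/10) + 5.2·10^(71/10) = 6.798e+07.
L_eq = 10·log₁₀(6.798e+07/7.2) = 69.75 dB(A).

70 dB(A)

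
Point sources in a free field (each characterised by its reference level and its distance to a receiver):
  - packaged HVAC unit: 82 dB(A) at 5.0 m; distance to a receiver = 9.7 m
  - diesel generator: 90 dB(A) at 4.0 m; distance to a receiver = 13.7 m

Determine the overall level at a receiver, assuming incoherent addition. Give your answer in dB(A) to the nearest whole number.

81 dB(A)

Apply inverse-square spreading to bring every level to the receiver, then sum 10^(L/10).
packaged HVAC unit: 82 − 20·log₁₀(9.7/5.0) = 82 − 5.76 = 76.24 dB(A).
diesel generator: 90 − 20·log₁₀(13.7/4.0) = 90 − 10.69 = 79.31 dB(A).
Σ 10^(L/10) = 1.274e+08 → L_total = 10·log₁₀(1.274e+08) = 81.05 dB(A).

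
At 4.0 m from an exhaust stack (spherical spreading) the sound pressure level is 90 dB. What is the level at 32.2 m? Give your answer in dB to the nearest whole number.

72 dB

For a point source, L₂ = L₁ − 20·log₁₀(r₂/r₁).
L₂ = 90 − 20·log₁₀(32.2/4.0) = 90 − 18.116 = 71.88 dB.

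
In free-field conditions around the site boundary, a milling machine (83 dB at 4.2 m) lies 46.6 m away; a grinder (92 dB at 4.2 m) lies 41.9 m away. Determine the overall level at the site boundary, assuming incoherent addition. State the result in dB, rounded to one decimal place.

72.4 dB

First find each source's level at the receiver (point-source: −20·log₁₀(r/r_ref)), then combine on an intensity basis.
milling machine: 83 − 20·log₁₀(46.6/4.2) = 83 − 20.90 = 62.10 dB.
grinder: 92 − 20·log₁₀(41.9/4.2) = 92 − 19.98 = 72.02 dB.
Σ 10^(L/10) = 1.755e+07 → L_total = 10·log₁₀(1.755e+07) = 72.44 dB.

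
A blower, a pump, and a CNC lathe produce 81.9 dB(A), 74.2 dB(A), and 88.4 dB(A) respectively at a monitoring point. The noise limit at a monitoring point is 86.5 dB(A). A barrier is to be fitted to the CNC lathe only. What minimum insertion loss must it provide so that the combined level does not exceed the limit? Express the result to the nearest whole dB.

4 dB

The untreated sources together contribute 10^(81.9/10) + 10^(74.2/10) = 1.812e+08, i.e. 82.58 dB(A).
The limit corresponds to 10^(86.5/10) = 4.467e+08; subtracting the fixed part leaves 2.655e+08 for the CNC lathe, i.e. 84.24 dB(A).
Required insertion loss = 88.4 − 84.24 = 4.16 dB.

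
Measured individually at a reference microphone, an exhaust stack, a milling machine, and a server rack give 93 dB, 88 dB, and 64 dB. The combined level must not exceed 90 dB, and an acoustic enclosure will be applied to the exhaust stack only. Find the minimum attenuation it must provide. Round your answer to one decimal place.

The untreated sources together contribute 10^(88/10) + 10^(64/10) = 6.335e+08, i.e. 88.02 dB.
To meet 90 dB overall, the treated exhaust stack may contribute at most 10^(90/10) − 6.335e+08 = 3.665e+08, i.e. 85.64 dB.
Required insertion loss = 93 − 85.64 = 7.36 dB.

7.4 dB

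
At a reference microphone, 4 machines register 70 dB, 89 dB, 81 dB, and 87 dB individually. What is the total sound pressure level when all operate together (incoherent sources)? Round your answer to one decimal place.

Incoherent sources combine by intensity addition: L_total = 10·log₁₀(Σ 10^(L_i/10)).
Σ 10^(L/10) = 10^(70/10) + 10^(89/10) + 10^(81/10) + 10^(87/10) = 1.431e+09.
L_total = 10·log₁₀(1.431e+09) = 91.56 dB.

91.6 dB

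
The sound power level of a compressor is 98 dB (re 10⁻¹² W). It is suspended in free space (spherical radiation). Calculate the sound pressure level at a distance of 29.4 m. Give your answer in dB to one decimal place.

The power spreads over a sphere of area 4π·r², so L_p = L_w − 10·log₁₀(4π·r²).
4π·r² = 1.086e+04 m², 10·log₁₀ of that is 40.359 dB.
L_p = 98 − 40.359 = 57.64 dB.

57.6 dB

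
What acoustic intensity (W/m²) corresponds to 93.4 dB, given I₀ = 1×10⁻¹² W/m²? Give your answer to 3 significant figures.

0.00219 W/m²

L = 10·log₁₀(I/I₀) ⇒ I = I₀·10^(L/10) = 10⁻¹² × 10^9.34.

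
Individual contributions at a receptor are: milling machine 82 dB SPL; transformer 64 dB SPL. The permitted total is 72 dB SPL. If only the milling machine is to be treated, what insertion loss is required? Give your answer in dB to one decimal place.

Everything except the milling machine sums to 10^(64/10) = 2.512e+06 in linear terms, 64.00 dB SPL.
The limit corresponds to 10^(72/10) = 1.585e+07; subtracting the fixed part leaves 1.334e+07 for the milling machine, i.e. 71.25 dB SPL.
So the milling machine must be reduced from 82 to 71.25 dB SPL: IL = 10.75 dB.

10.7 dB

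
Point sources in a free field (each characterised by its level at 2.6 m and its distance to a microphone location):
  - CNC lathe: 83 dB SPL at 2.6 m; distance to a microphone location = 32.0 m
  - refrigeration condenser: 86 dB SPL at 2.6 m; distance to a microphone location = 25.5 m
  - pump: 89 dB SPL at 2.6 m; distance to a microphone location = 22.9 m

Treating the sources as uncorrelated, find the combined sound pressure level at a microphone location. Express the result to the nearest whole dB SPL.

72 dB SPL

Apply inverse-square spreading to bring every level to the receiver, then sum 10^(L/10).
CNC lathe: 83 − 20·log₁₀(32.0/2.6) = 83 − 21.80 = 61.20 dB SPL.
refrigeration condenser: 86 − 20·log₁₀(25.5/2.6) = 86 − 19.83 = 66.17 dB SPL.
pump: 89 − 20·log₁₀(22.9/2.6) = 89 − 18.90 = 70.10 dB SPL.
Σ 10^(L/10) = 1.570e+07 → L_total = 10·log₁₀(1.570e+07) = 71.96 dB SPL.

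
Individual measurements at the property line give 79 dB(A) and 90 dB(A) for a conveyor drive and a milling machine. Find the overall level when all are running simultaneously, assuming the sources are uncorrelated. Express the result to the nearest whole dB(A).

Incoherent sources combine by intensity addition: L_total = 10·log₁₀(Σ 10^(L_i/10)).
Σ 10^(L/10) = 10^(79/10) + 10^(90/10) = 1.079e+09.
L_total = 10·log₁₀(1.079e+09) = 90.33 dB(A).

90 dB(A)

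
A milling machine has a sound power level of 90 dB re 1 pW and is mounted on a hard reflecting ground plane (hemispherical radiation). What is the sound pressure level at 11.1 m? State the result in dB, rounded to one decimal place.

Free-field hemispherical radiation: L_p = L_w − 10·log₁₀(2π·r²), r = 11.1 m.
2π·r² = 774.2 m², 10·log₁₀ of that is 28.888 dB.
L_p = 90 − 28.888 = 61.11 dB.

61.1 dB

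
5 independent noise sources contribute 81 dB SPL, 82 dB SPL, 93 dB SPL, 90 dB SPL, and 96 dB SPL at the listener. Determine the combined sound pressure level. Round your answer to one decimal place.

98.6 dB SPL

Incoherent sources combine by intensity addition: L_total = 10·log₁₀(Σ 10^(L_i/10)).
Σ 10^(L/10) = 10^(81/10) + 10^(82/10) + 10^(93/10) + 10^(90/10) + 10^(96/10) = 7.261e+09.
L_total = 10·log₁₀(7.261e+09) = 98.61 dB SPL.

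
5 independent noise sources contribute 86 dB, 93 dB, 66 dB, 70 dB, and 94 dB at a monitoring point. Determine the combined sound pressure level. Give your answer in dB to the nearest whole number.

Incoherent sources combine by intensity addition: L_total = 10·log₁₀(Σ 10^(L_i/10)).
Σ 10^(L/10) = 10^(86/10) + 10^(93/10) + 10^(66/10) + 10^(70/10) + 10^(94/10) = 4.919e+09.
L_total = 10·log₁₀(4.919e+09) = 96.92 dB.

97 dB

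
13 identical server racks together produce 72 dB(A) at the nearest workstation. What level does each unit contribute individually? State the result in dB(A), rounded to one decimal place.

13 equal contributions raise the level by 10·log₁₀ 13 = 11.139 dB, so each unit alone gives 72 − 11.139.

60.9 dB(A)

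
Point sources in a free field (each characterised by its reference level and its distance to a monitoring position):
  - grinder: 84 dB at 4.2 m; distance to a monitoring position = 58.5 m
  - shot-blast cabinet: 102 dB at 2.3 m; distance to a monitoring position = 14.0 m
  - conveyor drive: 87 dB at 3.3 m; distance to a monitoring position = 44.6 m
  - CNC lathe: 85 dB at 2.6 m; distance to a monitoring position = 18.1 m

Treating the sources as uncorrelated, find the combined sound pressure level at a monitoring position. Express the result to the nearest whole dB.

Apply inverse-square spreading to bring every level to the receiver, then sum 10^(L/10).
grinder: 84 − 20·log₁₀(58.5/4.2) = 84 − 22.88 = 61.12 dB.
shot-blast cabinet: 102 − 20·log₁₀(14.0/2.3) = 102 − 15.69 = 86.31 dB.
conveyor drive: 87 − 20·log₁₀(44.6/3.3) = 87 − 22.62 = 64.38 dB.
CNC lathe: 85 − 20·log₁₀(18.1/2.6) = 85 − 16.85 = 68.15 dB.
Σ 10^(L/10) = 4.383e+08 → L_total = 10·log₁₀(4.383e+08) = 86.42 dB.

86 dB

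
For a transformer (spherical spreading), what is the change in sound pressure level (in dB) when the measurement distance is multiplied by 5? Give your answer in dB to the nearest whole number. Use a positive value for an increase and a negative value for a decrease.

-14 dB

A point source loses 6 dB per doubling of distance; generally ΔL = −20·log₁₀(r₂/r₁).
ΔL = −20·log₁₀(5) = -13.98 dB.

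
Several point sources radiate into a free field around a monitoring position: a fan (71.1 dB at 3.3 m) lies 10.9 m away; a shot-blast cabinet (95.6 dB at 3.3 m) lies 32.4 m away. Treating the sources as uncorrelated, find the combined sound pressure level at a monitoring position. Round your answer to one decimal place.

Propagate each source to the receiver with L = L_ref − 20·log₁₀(r/r_ref), then add intensities.
fan: 71.1 − 20·log₁₀(10.9/3.3) = 71.1 − 10.38 = 60.72 dB.
shot-blast cabinet: 95.6 − 20·log₁₀(32.4/3.3) = 95.6 − 19.84 = 75.76 dB.
Σ 10^(L/10) = 3.885e+07 → L_total = 10·log₁₀(3.885e+07) = 75.89 dB.

75.9 dB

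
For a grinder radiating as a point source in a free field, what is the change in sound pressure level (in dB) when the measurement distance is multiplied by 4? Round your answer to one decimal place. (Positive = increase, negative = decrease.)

-12.0 dB

A point source loses 6 dB per doubling of distance; generally ΔL = −20·log₁₀(r₂/r₁).
ΔL = −20·log₁₀(4) = -12.04 dB.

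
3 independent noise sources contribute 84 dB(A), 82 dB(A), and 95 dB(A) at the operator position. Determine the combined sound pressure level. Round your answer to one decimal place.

95.5 dB(A)

For uncorrelated sources the intensities add, so convert each level to linear form, sum, and take 10·log₁₀ of the total.
Σ 10^(L/10) = 10^(84/10) + 10^(82/10) + 10^(95/10) = 3.572e+09.
L_total = 10·log₁₀(3.572e+09) = 95.53 dB(A).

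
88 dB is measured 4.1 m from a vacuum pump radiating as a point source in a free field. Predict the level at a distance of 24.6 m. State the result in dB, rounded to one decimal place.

72.4 dB

For a point source, L₂ = L₁ − 20·log₁₀(r₂/r₁).
L₂ = 88 − 20·log₁₀(24.6/4.1) = 88 − 15.563 = 72.44 dB.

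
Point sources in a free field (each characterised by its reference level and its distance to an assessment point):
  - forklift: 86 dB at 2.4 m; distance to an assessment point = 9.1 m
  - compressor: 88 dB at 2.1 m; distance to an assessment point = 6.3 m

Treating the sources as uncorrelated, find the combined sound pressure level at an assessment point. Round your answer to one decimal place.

First find each source's level at the receiver (point-source: −20·log₁₀(r/r_ref)), then combine on an intensity basis.
forklift: 86 − 20·log₁₀(9.1/2.4) = 86 − 11.58 = 74.42 dB.
compressor: 88 − 20·log₁₀(6.3/2.1) = 88 − 9.54 = 78.46 dB.
Σ 10^(L/10) = 9.780e+07 → L_total = 10·log₁₀(9.780e+07) = 79.90 dB.

79.9 dB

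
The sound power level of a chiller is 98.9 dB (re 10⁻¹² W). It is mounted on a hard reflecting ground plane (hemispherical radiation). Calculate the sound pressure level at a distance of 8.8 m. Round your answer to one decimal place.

The power spreads over a hemisphere of area 2π·r², so L_p = L_w − 10·log₁₀(2π·r²).
2π·r² = 486.6 m², 10·log₁₀ of that is 26.871 dB.
L_p = 98.9 − 26.871 = 72.03 dB.

72.0 dB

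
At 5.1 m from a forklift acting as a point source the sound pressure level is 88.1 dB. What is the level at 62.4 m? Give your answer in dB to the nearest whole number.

66 dB

Spherical spreading from a point source gives a 20·log₁₀(r₂/r₁) drop.
L₂ = 88.1 − 20·log₁₀(62.4/5.1) = 88.1 − 21.752 = 66.35 dB.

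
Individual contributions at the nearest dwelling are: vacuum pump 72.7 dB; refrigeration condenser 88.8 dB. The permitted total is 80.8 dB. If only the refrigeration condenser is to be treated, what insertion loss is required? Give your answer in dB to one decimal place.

The untreated sources together contribute 10^(72.7/10) = 1.862e+07, i.e. 72.70 dB.
To meet 80.8 dB overall, the treated refrigeration condenser may contribute at most 10^(80.8/10) − 1.862e+07 = 1.016e+08, i.e. 80.07 dB.
Required insertion loss = 88.8 − 80.07 = 8.73 dB.

8.7 dB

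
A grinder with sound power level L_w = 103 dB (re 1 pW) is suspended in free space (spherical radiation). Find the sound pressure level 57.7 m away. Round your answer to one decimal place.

56.8 dB

Free-field spherical radiation: L_p = L_w − 10·log₁₀(4π·r²), r = 57.7 m.
4π·r² = 4.184e+04 m², 10·log₁₀ of that is 46.216 dB.
L_p = 103 − 46.216 = 56.78 dB.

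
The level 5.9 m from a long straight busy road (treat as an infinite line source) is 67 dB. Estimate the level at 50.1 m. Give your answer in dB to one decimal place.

For a line source, L₂ = L₁ − 10·log₁₀(r₂/r₁).
L₂ = 67 − 10·log₁₀(50.1/5.9) = 67 − 9.290 = 57.71 dB.

57.7 dB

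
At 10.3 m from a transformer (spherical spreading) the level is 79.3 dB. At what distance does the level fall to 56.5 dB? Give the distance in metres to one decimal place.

The 22.8 dB drop corresponds to a distance ratio of 10^(22.8/20) for a point source.
r₂ = 10.3·10^((79.3−56.5)/20) = 10.3·10^(22.8/20) = 142.18 m.

142.2 m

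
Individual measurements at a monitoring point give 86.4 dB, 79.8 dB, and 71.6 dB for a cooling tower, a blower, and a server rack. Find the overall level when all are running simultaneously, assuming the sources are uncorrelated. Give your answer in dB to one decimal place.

87.4 dB

For uncorrelated sources the intensities add, so convert each level to linear form, sum, and take 10·log₁₀ of the total.
Σ 10^(L/10) = 10^(86.4/10) + 10^(79.8/10) + 10^(71.6/10) = 5.465e+08.
L_total = 10·log₁₀(5.465e+08) = 87.38 dB.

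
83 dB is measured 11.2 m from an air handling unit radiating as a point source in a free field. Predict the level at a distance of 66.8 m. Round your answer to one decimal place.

67.5 dB

Point-source attenuation: ΔL = 20·log₁₀(r₂/r₁) = 20·log₁₀(66.8/11.2) = 15.511 dB.
L₂ = 83 − 20·log₁₀(66.8/11.2) = 83 − 15.511 = 67.49 dB.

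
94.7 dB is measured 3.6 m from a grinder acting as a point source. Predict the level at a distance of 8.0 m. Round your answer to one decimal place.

87.8 dB

Spherical spreading from a point source gives a 20·log₁₀(r₂/r₁) drop.
L₂ = 94.7 − 20·log₁₀(8.0/3.6) = 94.7 − 6.936 = 87.76 dB.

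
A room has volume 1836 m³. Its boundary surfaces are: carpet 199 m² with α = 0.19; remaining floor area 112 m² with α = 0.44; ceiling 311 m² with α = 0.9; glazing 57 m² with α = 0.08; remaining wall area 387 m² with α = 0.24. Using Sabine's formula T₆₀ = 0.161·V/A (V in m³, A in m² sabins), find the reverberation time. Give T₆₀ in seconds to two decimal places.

0.64 s

Total absorption A = 199·0.19 + 112·0.44 + 311·0.9 + 57·0.08 + 387·0.24 = 464.43 m² sabins.
T₆₀ = 0.161 × 1836 / 464.43 = 0.636 s.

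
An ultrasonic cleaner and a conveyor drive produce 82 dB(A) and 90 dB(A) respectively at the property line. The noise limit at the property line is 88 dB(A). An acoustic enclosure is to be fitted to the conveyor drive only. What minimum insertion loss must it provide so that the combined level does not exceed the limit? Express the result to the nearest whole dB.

Everything except the conveyor drive sums to 10^(82/10) = 1.585e+08 in linear terms, 82.00 dB(A).
To meet 88 dB(A) overall, the treated conveyor drive may contribute at most 10^(88/10) − 1.585e+08 = 4.725e+08, i.e. 86.74 dB(A).
So the conveyor drive must be reduced from 90 to 86.74 dB(A): IL = 3.26 dB.

3 dB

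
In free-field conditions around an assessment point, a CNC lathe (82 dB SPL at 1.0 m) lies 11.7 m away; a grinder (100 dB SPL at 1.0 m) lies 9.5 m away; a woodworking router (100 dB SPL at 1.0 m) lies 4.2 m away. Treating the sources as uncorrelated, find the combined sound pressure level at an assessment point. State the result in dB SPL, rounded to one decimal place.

88.3 dB SPL

Apply inverse-square spreading to bring every level to the receiver, then sum 10^(L/10).
CNC lathe: 82 − 20·log₁₀(11.7/1.0) = 82 − 21.36 = 60.64 dB SPL.
grinder: 100 − 20·log₁₀(9.5/1.0) = 100 − 19.55 = 80.45 dB SPL.
woodworking router: 100 − 20·log₁₀(4.2/1.0) = 100 − 12.46 = 87.54 dB SPL.
Σ 10^(L/10) = 6.789e+08 → L_total = 10·log₁₀(6.789e+08) = 88.32 dB SPL.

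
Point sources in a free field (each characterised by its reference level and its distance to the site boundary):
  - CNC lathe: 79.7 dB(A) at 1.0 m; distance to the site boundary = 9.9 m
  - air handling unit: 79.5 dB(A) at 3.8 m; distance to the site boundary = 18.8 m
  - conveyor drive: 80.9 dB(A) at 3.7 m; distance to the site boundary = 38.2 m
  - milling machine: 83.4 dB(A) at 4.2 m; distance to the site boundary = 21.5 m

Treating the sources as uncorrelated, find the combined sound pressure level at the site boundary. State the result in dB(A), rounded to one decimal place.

71.5 dB(A)

Propagate each source to the receiver with L = L_ref − 20·log₁₀(r/r_ref), then add intensities.
CNC lathe: 79.7 − 20·log₁₀(9.9/1.0) = 79.7 − 19.91 = 59.79 dB(A).
air handling unit: 79.5 − 20·log₁₀(18.8/3.8) = 79.5 − 13.89 = 65.61 dB(A).
conveyor drive: 80.9 − 20·log₁₀(38.2/3.7) = 80.9 − 20.28 = 60.62 dB(A).
milling machine: 83.4 − 20·log₁₀(21.5/4.2) = 83.4 − 14.18 = 69.22 dB(A).
Σ 10^(L/10) = 1.410e+07 → L_total = 10·log₁₀(1.410e+07) = 71.49 dB(A).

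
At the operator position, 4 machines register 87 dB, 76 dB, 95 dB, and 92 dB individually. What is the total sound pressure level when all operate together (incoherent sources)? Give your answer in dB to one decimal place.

For uncorrelated sources the intensities add, so convert each level to linear form, sum, and take 10·log₁₀ of the total.
Σ 10^(L/10) = 10^(87/10) + 10^(76/10) + 10^(95/10) + 10^(92/10) = 5.288e+09.
L_total = 10·log₁₀(5.288e+09) = 97.23 dB.

97.2 dB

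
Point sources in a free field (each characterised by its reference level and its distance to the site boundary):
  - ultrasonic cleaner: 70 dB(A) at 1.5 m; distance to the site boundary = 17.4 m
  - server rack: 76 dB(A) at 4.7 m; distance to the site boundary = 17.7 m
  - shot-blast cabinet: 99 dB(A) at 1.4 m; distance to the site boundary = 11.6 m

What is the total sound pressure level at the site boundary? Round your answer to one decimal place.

First find each source's level at the receiver (point-source: −20·log₁₀(r/r_ref)), then combine on an intensity basis.
ultrasonic cleaner: 70 − 20·log₁₀(17.4/1.5) = 70 − 21.29 = 48.71 dB(A).
server rack: 76 − 20·log₁₀(17.7/4.7) = 76 − 11.52 = 64.48 dB(A).
shot-blast cabinet: 99 − 20·log₁₀(11.6/1.4) = 99 − 18.37 = 80.63 dB(A).
Σ 10^(L/10) = 1.186e+08 → L_total = 10·log₁₀(1.186e+08) = 80.74 dB(A).

80.7 dB(A)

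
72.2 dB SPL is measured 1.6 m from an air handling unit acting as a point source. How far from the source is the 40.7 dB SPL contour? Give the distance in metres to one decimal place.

Point-source spreading drops the level by 20·log₁₀(r₂/r₁); inverting, r₂/r₁ = 10^(ΔL/20).
r₂ = 1.6·10^((72.2−40.7)/20) = 1.6·10^(31.5/20) = 60.13 m.

60.1 m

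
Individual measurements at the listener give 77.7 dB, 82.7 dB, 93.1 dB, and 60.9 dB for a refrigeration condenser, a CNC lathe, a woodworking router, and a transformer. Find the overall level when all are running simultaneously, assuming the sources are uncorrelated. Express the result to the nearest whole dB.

For uncorrelated sources the intensities add, so convert each level to linear form, sum, and take 10·log₁₀ of the total.
Σ 10^(L/10) = 10^(77.7/10) + 10^(82.7/10) + 10^(93.1/10) + 10^(60.9/10) = 2.288e+09.
L_total = 10·log₁₀(2.288e+09) = 93.59 dB.

94 dB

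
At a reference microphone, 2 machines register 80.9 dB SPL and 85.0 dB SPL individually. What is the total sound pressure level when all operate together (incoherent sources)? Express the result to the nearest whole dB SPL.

86 dB SPL

For uncorrelated sources the intensities add, so convert each level to linear form, sum, and take 10·log₁₀ of the total.
Σ 10^(L/10) = 10^(80.9/10) + 10^(85.0/10) = 4.393e+08.
L_total = 10·log₁₀(4.393e+08) = 86.43 dB SPL.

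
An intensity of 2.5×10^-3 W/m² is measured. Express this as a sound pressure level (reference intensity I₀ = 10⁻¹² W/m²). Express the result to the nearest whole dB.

94 dB

L = 10·log₁₀(I/I₀) = 10·log₁₀(2.5×10^-3/10⁻¹²) = 10·log₁₀(2.5×10^9).
L = 10·(0.3979 + 9) = 93.98 dB.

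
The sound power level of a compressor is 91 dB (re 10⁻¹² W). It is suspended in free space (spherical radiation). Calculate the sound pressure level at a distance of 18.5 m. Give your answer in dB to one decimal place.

The power spreads over a sphere of area 4π·r², so L_p = L_w − 10·log₁₀(4π·r²).
4π·r² = 4301 m², 10·log₁₀ of that is 36.336 dB.
L_p = 91 − 36.336 = 54.66 dB.

54.7 dB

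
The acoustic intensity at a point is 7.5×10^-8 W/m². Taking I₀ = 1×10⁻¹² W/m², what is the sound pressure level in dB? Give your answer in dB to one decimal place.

48.8 dB

Dividing by I₀ shifts the exponent by 12: I/I₀ = 7.5×10^4.
L = 10·(0.8751 + 4) = 48.75 dB.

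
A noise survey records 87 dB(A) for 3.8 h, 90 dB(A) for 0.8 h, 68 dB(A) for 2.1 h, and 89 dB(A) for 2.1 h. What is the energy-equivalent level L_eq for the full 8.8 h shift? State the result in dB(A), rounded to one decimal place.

Weight each interval's intensity by its duration and average over T = 8.8 h:
Σ tᵢ·10^(Lᵢ/10) = 3.8·10^(87/10) + 0.8·10^(90/10) + 2.1·10^(68/10) + 2.1·10^(89/10) = 4.386e+09.
L_eq = 10·log₁₀(4.386e+09/8.8) = 86.98 dB(A).

87.0 dB(A)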